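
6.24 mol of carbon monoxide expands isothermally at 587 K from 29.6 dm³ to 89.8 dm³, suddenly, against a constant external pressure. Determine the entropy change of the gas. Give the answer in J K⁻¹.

Entropy is a state function, so ΔS_gas depends only on the end states.
For an isothermal ideal gas ΔS_gas = nR ln(V₂/V₁) = 6.24 × 8.314 × ln(89.8/29.6) = 57.6 J/K.

ΔS_gas = 57.6 J/K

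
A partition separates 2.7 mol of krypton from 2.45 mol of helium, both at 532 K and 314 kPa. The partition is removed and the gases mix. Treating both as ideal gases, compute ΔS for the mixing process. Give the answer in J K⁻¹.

ΔS_mix = 29.6 J/K

Mole fractions: x_A = 2.7/5.15 = 0.524, x_B = 0.476.
ΔS_mix = −R(n_A ln x_A + n_B ln x_B) = −8.314 × (2.7 ln 0.524 + 2.45 ln 0.476) = 29.6 J/K.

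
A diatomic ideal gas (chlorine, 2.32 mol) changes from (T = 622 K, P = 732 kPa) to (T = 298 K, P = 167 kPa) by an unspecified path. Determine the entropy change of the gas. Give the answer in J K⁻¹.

ΔS = -21.2 J/K

ΔS = nC_p ln(T₂/T₁) − nR ln(P₂/P₁), with C_p = 7R/2 = 29.1 J mol⁻¹ K⁻¹ for a diatomic ideal gas.
ΔS = 2.32 × [29.1 × ln(298/622) − 8.314 × ln(167/732)] = -21.2 J/K.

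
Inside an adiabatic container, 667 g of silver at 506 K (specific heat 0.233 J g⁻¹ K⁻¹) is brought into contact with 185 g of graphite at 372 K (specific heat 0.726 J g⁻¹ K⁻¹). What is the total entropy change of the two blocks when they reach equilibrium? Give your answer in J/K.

Energy balance: T_f = (m₁c₁T₁ + m₂c₂T₂)/(m₁c₁ + m₂c₂) = 443.88 K.
ΔS₁ = m₁c₁ ln(T_f/T₁) = 155.411 × ln(443.88/506) = -20.36 J/K.
ΔS₂ = m₂c₂ ln(T_f/T₂) = 134.31 × ln(443.88/372) = 23.73 J/K.
ΔS_total = -20.36 + 23.73 = 3.37 J/K.

ΔS_total = 3.37 J/K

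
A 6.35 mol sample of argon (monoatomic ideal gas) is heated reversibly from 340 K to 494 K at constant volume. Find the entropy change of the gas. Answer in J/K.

At constant volume, ΔS = nC_V ln(T₂/T₁) with C_V = 3R/2 = 12.47 J mol⁻¹ K⁻¹.
ΔS = 6.35 × 12.47 × ln(494/340) = 29.6 J/K.

ΔS = 29.6 J/K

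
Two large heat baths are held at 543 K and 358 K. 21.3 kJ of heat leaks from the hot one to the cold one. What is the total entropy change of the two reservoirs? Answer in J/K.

ΔS_total = 20.3 J/K

ΔS_hot = −Q/T_H = −21300/543 = -39.23 J/K and ΔS_cold = +Q/T_C = 21300/358 = 59.5 J/K.
ΔS_total = -39.23 + 59.5 = 20.3 J/K, positive as the second law requires.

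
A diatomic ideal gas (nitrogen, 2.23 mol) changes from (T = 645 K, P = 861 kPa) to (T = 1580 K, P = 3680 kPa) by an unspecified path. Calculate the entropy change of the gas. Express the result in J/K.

ΔS = 31.2 J/K

ΔS = nC_p ln(T₂/T₁) − nR ln(P₂/P₁), with C_p = 7R/2 = 29.1 J mol⁻¹ K⁻¹ for a diatomic ideal gas.
ΔS = 2.23 × [29.1 × ln(1580/645) − 8.314 × ln(3680/861)] = 31.2 J/K.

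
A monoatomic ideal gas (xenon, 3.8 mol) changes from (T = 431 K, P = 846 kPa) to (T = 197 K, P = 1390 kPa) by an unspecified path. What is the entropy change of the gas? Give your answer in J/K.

ΔS = -77.5 J/K

ΔS = nC_p ln(T₂/T₁) − nR ln(P₂/P₁), with C_p = 5R/2 = 20.79 J mol⁻¹ K⁻¹ for a monoatomic ideal gas.
ΔS = 3.8 × [20.79 × ln(197/431) − 8.314 × ln(1390/846)] = -77.5 J/K.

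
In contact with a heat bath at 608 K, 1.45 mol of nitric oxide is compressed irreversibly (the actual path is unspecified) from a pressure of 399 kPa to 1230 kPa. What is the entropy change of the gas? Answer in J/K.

ΔS_gas = -13.6 J/K

Entropy is a state function, so ΔS_gas depends only on the end states.
For an isothermal ideal gas ΔS_gas = nR ln(P₁/P₂) = 1.45 × 8.314 × ln(399/1230) = -13.6 J/K.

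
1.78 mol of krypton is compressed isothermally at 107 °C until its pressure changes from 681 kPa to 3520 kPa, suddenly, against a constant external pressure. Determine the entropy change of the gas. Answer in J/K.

Entropy is a state function, so ΔS_gas depends only on the end states.
For an isothermal ideal gas ΔS_gas = nR ln(P₁/P₂) = 1.78 × 8.314 × ln(681/3520) = -24.3 J/K.

ΔS_gas = -24.3 J/K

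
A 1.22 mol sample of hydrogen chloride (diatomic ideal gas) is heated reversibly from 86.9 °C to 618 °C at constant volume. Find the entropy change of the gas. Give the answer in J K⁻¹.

In kelvin: T₁ = 360.05 K, T₂ = 891.15 K. At constant volume, ΔS = nC_V ln(T₂/T₁) with C_V = 5R/2 = 20.79 J mol⁻¹ K⁻¹.
ΔS = 1.22 × 20.79 × ln(891.15/360.05) = 23 J/K.

ΔS = 23 J/K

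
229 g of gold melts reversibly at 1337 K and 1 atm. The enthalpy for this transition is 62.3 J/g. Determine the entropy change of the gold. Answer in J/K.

ΔS = 10.7 J/K

Heat absorbed by the substance: Q = mL = 229 × 62.3 = 14266.7 J.
At constant T, ΔS = Q_rev/T = 14266.7 / 1337 = 10.7 J/K.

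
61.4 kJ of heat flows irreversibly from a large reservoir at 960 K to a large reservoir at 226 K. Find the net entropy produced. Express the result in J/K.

ΔS_total = 208 J/K

ΔS_hot = −Q/T_H = −61400/960 = -63.96 J/K and ΔS_cold = +Q/T_C = 61400/226 = 271.7 J/K.
ΔS_total = -63.96 + 271.7 = 208 J/K, positive as the second law requires.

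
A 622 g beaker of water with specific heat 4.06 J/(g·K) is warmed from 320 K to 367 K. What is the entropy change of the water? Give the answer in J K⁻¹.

ΔS = ∫dQ_rev/T = m c ln(T₂/T₁) = 622 × 4.06 × ln(367/320) = 346 J/K.

ΔS = 346 J/K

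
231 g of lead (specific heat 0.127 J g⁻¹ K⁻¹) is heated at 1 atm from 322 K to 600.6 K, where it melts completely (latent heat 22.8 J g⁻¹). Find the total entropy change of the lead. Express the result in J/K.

ΔS = 27.1 J/K

Warming step: ΔS₁ = m c ln(T_tr/T_i) = 231 × 0.127 × ln(600.6/322) = 18.29 J/K.
Phase change: ΔS₂ = +mL/T_tr = 231 × 22.8 / 600.6 = 8.769 J/K.
ΔS_total = (18.29) + (8.769) = 27.1 J/K.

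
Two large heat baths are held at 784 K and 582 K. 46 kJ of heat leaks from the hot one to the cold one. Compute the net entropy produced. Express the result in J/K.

ΔS_hot = −Q/T_H = −46000/784 = -58.67 J/K and ΔS_cold = +Q/T_C = 46000/582 = 79.04 J/K.
ΔS_total = -58.67 + 79.04 = 20.4 J/K, positive as the second law requires.

ΔS_total = 20.4 J/K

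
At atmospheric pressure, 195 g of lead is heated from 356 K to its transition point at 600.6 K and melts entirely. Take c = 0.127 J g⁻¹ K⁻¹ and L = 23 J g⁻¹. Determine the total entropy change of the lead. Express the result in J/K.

Warming step: ΔS₁ = m c ln(T_tr/T_i) = 195 × 0.127 × ln(600.6/356) = 12.95 J/K.
Phase change: ΔS₂ = +mL/T_tr = 195 × 23 / 600.6 = 7.468 J/K.
ΔS_total = (12.95) + (7.468) = 20.4 J/K.

ΔS = 20.4 J/K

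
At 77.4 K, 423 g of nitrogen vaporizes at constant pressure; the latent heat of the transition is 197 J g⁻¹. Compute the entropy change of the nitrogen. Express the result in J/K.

ΔS = 1080 J/K

Heat absorbed by the substance: Q = mL = 423 × 197 = 83331 J.
At constant T, ΔS = Q_rev/T = 83331 / 77.4 = 1080 J/K.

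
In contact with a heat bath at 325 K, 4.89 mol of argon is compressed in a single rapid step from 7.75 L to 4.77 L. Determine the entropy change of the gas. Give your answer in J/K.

Entropy is a state function, so ΔS_gas depends only on the end states.
For an isothermal ideal gas ΔS_gas = nR ln(V₂/V₁) = 4.89 × 8.314 × ln(4.77/7.75) = -19.7 J/K.

ΔS_gas = -19.7 J/K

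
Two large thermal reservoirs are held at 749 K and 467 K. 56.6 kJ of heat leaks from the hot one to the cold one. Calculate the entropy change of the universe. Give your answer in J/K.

ΔS_hot = −Q/T_H = −56600/749 = -75.57 J/K and ΔS_cold = +Q/T_C = 56600/467 = 121.2 J/K.
ΔS_total = -75.57 + 121.2 = 45.6 J/K, positive as the second law requires.

ΔS_total = 45.6 J/K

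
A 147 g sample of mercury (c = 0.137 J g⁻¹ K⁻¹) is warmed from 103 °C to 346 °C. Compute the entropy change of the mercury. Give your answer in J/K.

In kelvin: T₁ = 376.15 K, T₂ = 619.15 K. ΔS = ∫dQ_rev/T = m c ln(T₂/T₁) = 147 × 0.137 × ln(619.15/376.15) = 10 J/K.

ΔS = 10 J/K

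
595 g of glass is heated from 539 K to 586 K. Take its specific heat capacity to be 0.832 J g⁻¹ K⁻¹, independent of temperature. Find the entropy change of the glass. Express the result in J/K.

ΔS = 41.4 J/K

ΔS = ∫dQ_rev/T = m c ln(T₂/T₁) = 595 × 0.832 × ln(586/539) = 41.4 J/K.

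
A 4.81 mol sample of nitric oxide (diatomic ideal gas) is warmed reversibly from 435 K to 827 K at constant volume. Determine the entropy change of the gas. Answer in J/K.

At constant volume, ΔS = nC_V ln(T₂/T₁) with C_V = 5R/2 = 20.79 J mol⁻¹ K⁻¹.
ΔS = 4.81 × 20.79 × ln(827/435) = 64.2 J/K.

ΔS = 64.2 J/K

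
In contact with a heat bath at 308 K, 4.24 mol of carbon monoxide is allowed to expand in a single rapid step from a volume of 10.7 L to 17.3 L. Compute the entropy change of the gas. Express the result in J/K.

Entropy is a state function, so ΔS_gas depends only on the end states.
For an isothermal ideal gas ΔS_gas = nR ln(V₂/V₁) = 4.24 × 8.314 × ln(17.3/10.7) = 16.9 J/K.

ΔS_gas = 16.9 J/K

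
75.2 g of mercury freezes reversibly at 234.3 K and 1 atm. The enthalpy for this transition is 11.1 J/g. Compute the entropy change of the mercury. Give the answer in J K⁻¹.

ΔS = -3.56 J/K

Heat released by the substance: Q = −mL = −75.2 × 11.1 = −834.72 J.
At constant T, ΔS = Q_rev/T = −834.72 / 234.3 = -3.56 J/K.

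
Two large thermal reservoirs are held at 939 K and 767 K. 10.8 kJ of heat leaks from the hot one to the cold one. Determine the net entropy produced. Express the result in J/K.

ΔS_total = 2.58 J/K

ΔS_hot = −Q/T_H = −10800/939 = -11.5 J/K and ΔS_cold = +Q/T_C = 10800/767 = 14.08 J/K.
ΔS_total = -11.5 + 14.08 = 2.58 J/K, positive as the second law requires.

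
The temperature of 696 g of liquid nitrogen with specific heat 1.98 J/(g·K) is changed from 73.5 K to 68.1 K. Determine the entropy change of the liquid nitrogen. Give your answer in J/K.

ΔS = -105 J/K

ΔS = ∫dQ_rev/T = m c ln(T₂/T₁) = 696 × 1.98 × ln(68.1/73.5) = -105 J/K.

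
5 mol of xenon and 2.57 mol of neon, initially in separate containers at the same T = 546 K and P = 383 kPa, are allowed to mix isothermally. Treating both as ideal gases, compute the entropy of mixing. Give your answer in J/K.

Mole fractions: x_A = 5/7.57 = 0.661, x_B = 0.339.
ΔS_mix = −R(n_A ln x_A + n_B ln x_B) = −8.314 × (5 ln 0.661 + 2.57 ln 0.339) = 40.3 J/K.

ΔS_mix = 40.3 J/K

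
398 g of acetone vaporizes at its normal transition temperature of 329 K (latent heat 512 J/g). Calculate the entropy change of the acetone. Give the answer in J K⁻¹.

ΔS = 619 J/K

Heat absorbed by the substance: Q = mL = 398 × 512 = 203776 J.
At constant T, ΔS = Q_rev/T = 203776 / 329 = 619 J/K.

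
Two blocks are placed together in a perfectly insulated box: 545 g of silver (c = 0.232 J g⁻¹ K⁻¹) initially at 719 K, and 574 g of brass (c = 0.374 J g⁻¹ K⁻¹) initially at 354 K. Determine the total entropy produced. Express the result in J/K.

ΔS_total = 20.8 J/K

Energy balance: T_f = (m₁c₁T₁ + m₂c₂T₂)/(m₁c₁ + m₂c₂) = 489.29 K.
ΔS₁ = m₁c₁ ln(T_f/T₁) = 126.44 × ln(489.29/719) = -48.67 J/K.
ΔS₂ = m₂c₂ ln(T_f/T₂) = 214.676 × ln(489.29/354) = 69.48 J/K.
ΔS_total = -48.67 + 69.48 = 20.8 J/K.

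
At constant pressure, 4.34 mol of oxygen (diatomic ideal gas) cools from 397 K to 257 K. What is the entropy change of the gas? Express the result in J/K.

ΔS = -54.9 J/K

At constant pressure, ΔS = nC_p ln(T₂/T₁) with C_p = 7R/2 = 29.1 J mol⁻¹ K⁻¹.
ΔS = 4.34 × 29.1 × ln(257/397) = -54.9 J/K.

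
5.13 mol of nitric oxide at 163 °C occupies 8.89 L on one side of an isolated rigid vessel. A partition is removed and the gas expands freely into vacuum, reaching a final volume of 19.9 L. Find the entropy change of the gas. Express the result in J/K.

ΔS_gas = 34.4 J/K

No heat is exchanged and no work is done, so the ideal-gas temperature stays constant.
Entropy is a state function; using a reversible isothermal path, ΔS_gas = nR ln(V₂/V₁) = 5.13 × 8.314 × ln(19.9/8.89) = 34.4 J/K.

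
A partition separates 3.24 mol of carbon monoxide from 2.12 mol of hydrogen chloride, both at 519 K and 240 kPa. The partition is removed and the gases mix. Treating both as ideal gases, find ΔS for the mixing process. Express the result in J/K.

Mole fractions: x_A = 3.24/5.36 = 0.604, x_B = 0.396.
ΔS_mix = −R(n_A ln x_A + n_B ln x_B) = −8.314 × (3.24 ln 0.604 + 2.12 ln 0.396) = 29.9 J/K.

ΔS_mix = 29.9 J/K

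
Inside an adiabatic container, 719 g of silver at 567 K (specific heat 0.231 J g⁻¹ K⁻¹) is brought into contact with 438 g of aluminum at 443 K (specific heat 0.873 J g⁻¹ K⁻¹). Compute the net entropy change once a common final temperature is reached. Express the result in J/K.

Energy balance: T_f = (m₁c₁T₁ + m₂c₂T₂)/(m₁c₁ + m₂c₂) = 480.55 K.
ΔS₁ = m₁c₁ ln(T_f/T₁) = 166.089 × ln(480.55/567) = -27.476 J/K.
ΔS₂ = m₂c₂ ln(T_f/T₂) = 382.374 × ln(480.55/443) = 31.111 J/K.
ΔS_total = -27.476 + 31.111 = 3.64 J/K.

ΔS_total = 3.64 J/K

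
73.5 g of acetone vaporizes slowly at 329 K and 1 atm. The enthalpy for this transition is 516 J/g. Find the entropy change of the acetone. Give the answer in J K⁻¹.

Heat absorbed by the substance: Q = mL = 73.5 × 516 = 37926 J.
At constant T, ΔS = Q_rev/T = 37926 / 329 = 115 J/K.

ΔS = 115 J/K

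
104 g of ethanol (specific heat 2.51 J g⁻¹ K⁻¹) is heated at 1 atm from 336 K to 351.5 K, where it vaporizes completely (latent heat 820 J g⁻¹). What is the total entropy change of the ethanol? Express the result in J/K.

Warming step: ΔS₁ = m c ln(T_tr/T_i) = 104 × 2.51 × ln(351.5/336) = 11.77 J/K.
Phase change: ΔS₂ = +mL/T_tr = 104 × 820 / 351.5 = 242.6 J/K.
ΔS_total = (11.77) + (242.6) = 254 J/K.

ΔS = 254 J/K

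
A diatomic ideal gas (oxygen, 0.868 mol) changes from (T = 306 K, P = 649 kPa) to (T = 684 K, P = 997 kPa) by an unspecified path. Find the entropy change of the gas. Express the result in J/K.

ΔS = nC_p ln(T₂/T₁) − nR ln(P₂/P₁), with C_p = 7R/2 = 29.1 J mol⁻¹ K⁻¹ for a diatomic ideal gas.
ΔS = 0.868 × [29.1 × ln(684/306) − 8.314 × ln(997/649)] = 17.2 J/K.

ΔS = 17.2 J/K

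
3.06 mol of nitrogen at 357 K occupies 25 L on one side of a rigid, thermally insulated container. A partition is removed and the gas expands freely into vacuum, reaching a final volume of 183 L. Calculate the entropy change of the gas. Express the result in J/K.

No heat is exchanged and no work is done, so the ideal-gas temperature stays constant.
Entropy is a state function; using a reversible isothermal path, ΔS_gas = nR ln(V₂/V₁) = 3.06 × 8.314 × ln(183/25) = 50.6 J/K.

ΔS_gas = 50.6 J/K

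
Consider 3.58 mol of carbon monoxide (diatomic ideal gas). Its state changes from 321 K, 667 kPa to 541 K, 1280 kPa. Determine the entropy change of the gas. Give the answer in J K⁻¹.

ΔS = 35 J/K

ΔS = nC_p ln(T₂/T₁) − nR ln(P₂/P₁), with C_p = 7R/2 = 29.1 J mol⁻¹ K⁻¹ for a diatomic ideal gas.
ΔS = 3.58 × [29.1 × ln(541/321) − 8.314 × ln(1280/667)] = 35 J/K.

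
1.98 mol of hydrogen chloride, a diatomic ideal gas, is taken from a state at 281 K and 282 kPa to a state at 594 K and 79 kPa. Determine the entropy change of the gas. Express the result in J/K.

ΔS = nC_p ln(T₂/T₁) − nR ln(P₂/P₁), with C_p = 7R/2 = 29.1 J mol⁻¹ K⁻¹ for a diatomic ideal gas.
ΔS = 1.98 × [29.1 × ln(594/281) − 8.314 × ln(79/282)] = 64.1 J/K.

ΔS = 64.1 J/K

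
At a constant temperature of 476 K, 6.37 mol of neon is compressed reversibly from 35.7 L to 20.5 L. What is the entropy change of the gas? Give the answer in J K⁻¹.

ΔS_gas = -29.4 J/K

For an isothermal ideal gas ΔS_gas = nR ln(V₂/V₁) = 6.37 × 8.314 × ln(20.5/35.7) = -29.4 J/K.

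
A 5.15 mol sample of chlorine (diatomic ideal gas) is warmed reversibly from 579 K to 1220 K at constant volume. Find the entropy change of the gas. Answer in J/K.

ΔS = 79.8 J/K

At constant volume, ΔS = nC_V ln(T₂/T₁) with C_V = 5R/2 = 20.79 J mol⁻¹ K⁻¹.
ΔS = 5.15 × 20.79 × ln(1220/579) = 79.8 J/K.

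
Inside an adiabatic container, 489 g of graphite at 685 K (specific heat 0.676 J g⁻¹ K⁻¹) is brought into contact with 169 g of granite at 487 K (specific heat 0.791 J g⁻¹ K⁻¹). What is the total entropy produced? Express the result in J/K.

Energy balance: T_f = (m₁c₁T₁ + m₂c₂T₂)/(m₁c₁ + m₂c₂) = 627.99 K.
ΔS₁ = m₁c₁ ln(T_f/T₁) = 330.564 × ln(627.99/685) = -28.73 J/K.
ΔS₂ = m₂c₂ ln(T_f/T₂) = 133.679 × ln(627.99/487) = 33.99 J/K.
ΔS_total = -28.73 + 33.99 = 5.26 J/K.

ΔS_total = 5.26 J/K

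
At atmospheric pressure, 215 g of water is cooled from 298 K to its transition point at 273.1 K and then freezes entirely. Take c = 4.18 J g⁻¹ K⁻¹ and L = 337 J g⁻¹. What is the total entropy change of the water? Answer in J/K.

ΔS = -344 J/K

Cooling step: ΔS₁ = m c ln(T_tr/T_i) = 215 × 4.18 × ln(273.1/298) = -78.42 J/K.
Phase change: ΔS₂ = −mL/T_tr = −215 × 337 / 273.1 = -265.3 J/K.
ΔS_total = (-78.42) + (-265.3) = -344 J/K.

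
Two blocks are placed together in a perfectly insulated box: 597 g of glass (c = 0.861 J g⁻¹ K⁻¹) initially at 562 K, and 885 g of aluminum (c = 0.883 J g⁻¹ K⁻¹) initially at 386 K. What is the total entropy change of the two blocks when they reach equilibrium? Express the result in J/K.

ΔS_total = 22.3 J/K

Energy balance: T_f = (m₁c₁T₁ + m₂c₂T₂)/(m₁c₁ + m₂c₂) = 455.83 K.
ΔS₁ = m₁c₁ ln(T_f/T₁) = 514.017 × ln(455.83/562) = -107.6 J/K.
ΔS₂ = m₂c₂ ln(T_f/T₂) = 781.455 × ln(455.83/386) = 129.9 J/K.
ΔS_total = -107.6 + 129.9 = 22.3 J/K.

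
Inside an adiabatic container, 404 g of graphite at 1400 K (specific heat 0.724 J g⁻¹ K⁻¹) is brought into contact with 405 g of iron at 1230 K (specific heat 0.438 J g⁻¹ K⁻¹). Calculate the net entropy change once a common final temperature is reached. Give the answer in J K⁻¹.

Energy balance: T_f = (m₁c₁T₁ + m₂c₂T₂)/(m₁c₁ + m₂c₂) = 1335.8 K.
ΔS₁ = m₁c₁ ln(T_f/T₁) = 292.496 × ln(1335.8/1400) = -13.725 J/K.
ΔS₂ = m₂c₂ ln(T_f/T₂) = 177.39 × ln(1335.8/1230) = 14.64 J/K.
ΔS_total = -13.725 + 14.64 = 0.915 J/K.

ΔS_total = 0.915 J/K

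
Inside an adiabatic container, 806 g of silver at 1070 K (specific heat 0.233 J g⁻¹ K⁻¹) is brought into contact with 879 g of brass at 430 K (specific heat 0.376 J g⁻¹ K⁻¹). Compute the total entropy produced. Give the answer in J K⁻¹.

ΔS_total = 52.4 J/K

Energy balance: T_f = (m₁c₁T₁ + m₂c₂T₂)/(m₁c₁ + m₂c₂) = 661.89 K.
ΔS₁ = m₁c₁ ln(T_f/T₁) = 187.798 × ln(661.89/1070) = -90.2 J/K.
ΔS₂ = m₂c₂ ln(T_f/T₂) = 330.504 × ln(661.89/430) = 142.6 J/K.
ΔS_total = -90.2 + 142.6 = 52.4 J/K.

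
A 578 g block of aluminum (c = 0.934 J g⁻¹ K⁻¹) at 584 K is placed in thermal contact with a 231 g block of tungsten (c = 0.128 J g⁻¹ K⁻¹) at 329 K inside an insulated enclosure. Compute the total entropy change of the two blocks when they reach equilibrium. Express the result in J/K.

Energy balance: T_f = (m₁c₁T₁ + m₂c₂T₂)/(m₁c₁ + m₂c₂) = 570.76 K.
ΔS₁ = m₁c₁ ln(T_f/T₁) = 539.852 × ln(570.76/584) = -12.38 J/K.
ΔS₂ = m₂c₂ ln(T_f/T₂) = 29.568 × ln(570.76/329) = 16.29 J/K.
ΔS_total = -12.38 + 16.29 = 3.91 J/K.

ΔS_total = 3.91 J/K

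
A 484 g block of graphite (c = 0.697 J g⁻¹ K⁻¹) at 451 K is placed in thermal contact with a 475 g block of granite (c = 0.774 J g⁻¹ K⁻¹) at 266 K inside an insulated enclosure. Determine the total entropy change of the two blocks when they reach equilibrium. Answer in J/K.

Energy balance: T_f = (m₁c₁T₁ + m₂c₂T₂)/(m₁c₁ + m₂c₂) = 354.52 K.
ΔS₁ = m₁c₁ ln(T_f/T₁) = 337.348 × ln(354.52/451) = -81.2 J/K.
ΔS₂ = m₂c₂ ln(T_f/T₂) = 367.65 × ln(354.52/266) = 105.6 J/K.
ΔS_total = -81.2 + 105.6 = 24.4 J/K.

ΔS_total = 24.4 J/K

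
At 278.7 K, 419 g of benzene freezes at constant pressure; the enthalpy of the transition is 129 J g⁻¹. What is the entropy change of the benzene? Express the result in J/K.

ΔS = -194 J/K

Heat released by the substance: Q = −mL = −419 × 129 = −54051 J.
At constant T, ΔS = Q_rev/T = −54051 / 278.7 = -194 J/K.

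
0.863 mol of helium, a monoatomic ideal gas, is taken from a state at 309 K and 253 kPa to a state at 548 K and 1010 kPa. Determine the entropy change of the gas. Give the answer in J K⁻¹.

ΔS = 0.345 J/K

ΔS = nC_p ln(T₂/T₁) − nR ln(P₂/P₁), with C_p = 5R/2 = 20.79 J mol⁻¹ K⁻¹ for a monoatomic ideal gas.
ΔS = 0.863 × [20.79 × ln(548/309) − 8.314 × ln(1010/253)] = 0.345 J/K.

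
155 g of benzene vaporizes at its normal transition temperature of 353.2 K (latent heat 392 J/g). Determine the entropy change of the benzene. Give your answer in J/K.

ΔS = 172 J/K

Heat absorbed by the substance: Q = mL = 155 × 392 = 60760 J.
At constant T, ΔS = Q_rev/T = 60760 / 353.2 = 172 J/K.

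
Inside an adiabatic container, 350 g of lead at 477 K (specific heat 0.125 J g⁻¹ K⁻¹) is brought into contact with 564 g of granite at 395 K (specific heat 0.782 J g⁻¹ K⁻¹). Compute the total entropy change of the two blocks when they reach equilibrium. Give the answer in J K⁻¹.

ΔS_total = 0.746 J/K

Energy balance: T_f = (m₁c₁T₁ + m₂c₂T₂)/(m₁c₁ + m₂c₂) = 402.4 K.
ΔS₁ = m₁c₁ ln(T_f/T₁) = 43.75 × ln(402.4/477) = -7.4406 J/K.
ΔS₂ = m₂c₂ ln(T_f/T₂) = 441.048 × ln(402.4/395) = 8.1862 J/K.
ΔS_total = -7.4406 + 8.1862 = 0.746 J/K.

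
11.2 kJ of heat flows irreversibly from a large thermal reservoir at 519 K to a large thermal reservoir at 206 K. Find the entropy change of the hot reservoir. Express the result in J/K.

ΔS_hot = -21.6 J/K

The hot reservoir loses heat Q, so ΔS_hot = −Q/T_H = −11200/519 = -21.6 J/K.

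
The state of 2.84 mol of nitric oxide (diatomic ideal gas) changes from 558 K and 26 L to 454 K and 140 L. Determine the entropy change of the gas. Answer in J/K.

ΔS = 27.6 J/K

Entropy is a state function: ΔS = nC_V ln(T₂/T₁) + nR ln(V₂/V₁), with C_V = 5R/2 = 20.79 J mol⁻¹ K⁻¹ for a diatomic ideal gas.
ΔS = 2.84 × [20.79 × ln(454/558) + 8.314 × ln(140/26)] = 27.6 J/K.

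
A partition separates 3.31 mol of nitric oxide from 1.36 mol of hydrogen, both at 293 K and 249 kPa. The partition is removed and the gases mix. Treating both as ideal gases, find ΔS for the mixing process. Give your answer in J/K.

ΔS_mix = 23.4 J/K

Mole fractions: x_A = 3.31/4.67 = 0.709, x_B = 0.291.
ΔS_mix = −R(n_A ln x_A + n_B ln x_B) = −8.314 × (3.31 ln 0.709 + 1.36 ln 0.291) = 23.4 J/K.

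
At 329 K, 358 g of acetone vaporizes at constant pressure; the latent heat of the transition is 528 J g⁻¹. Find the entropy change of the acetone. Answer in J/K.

Heat absorbed by the substance: Q = mL = 358 × 528 = 189024 J.
At constant T, ΔS = Q_rev/T = 189024 / 329 = 575 J/K.

ΔS = 575 J/K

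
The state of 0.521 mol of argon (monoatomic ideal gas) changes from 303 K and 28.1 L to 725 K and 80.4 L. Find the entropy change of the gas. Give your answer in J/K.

Entropy is a state function: ΔS = nC_V ln(T₂/T₁) + nR ln(V₂/V₁), with C_V = 3R/2 = 12.47 J mol⁻¹ K⁻¹ for a monoatomic ideal gas.
ΔS = 0.521 × [12.47 × ln(725/303) + 8.314 × ln(80.4/28.1)] = 10.2 J/K.

ΔS = 10.2 J/K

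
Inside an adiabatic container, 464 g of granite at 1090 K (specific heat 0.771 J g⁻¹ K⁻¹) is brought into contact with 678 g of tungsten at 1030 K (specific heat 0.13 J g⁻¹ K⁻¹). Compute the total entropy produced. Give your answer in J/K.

Energy balance: T_f = (m₁c₁T₁ + m₂c₂T₂)/(m₁c₁ + m₂c₂) = 1078.1 K.
ΔS₁ = m₁c₁ ln(T_f/T₁) = 357.744 × ln(1078.1/1090) = -3.914 J/K.
ΔS₂ = m₂c₂ ln(T_f/T₂) = 88.14 × ln(1078.1/1030) = 4.026 J/K.
ΔS_total = -3.914 + 4.026 = 0.112 J/K.

ΔS_total = 0.112 J/K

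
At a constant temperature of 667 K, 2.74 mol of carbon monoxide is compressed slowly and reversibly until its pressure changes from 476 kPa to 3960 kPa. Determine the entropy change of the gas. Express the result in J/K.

For an isothermal ideal gas ΔS_gas = nR ln(P₁/P₂) = 2.74 × 8.314 × ln(476/3960) = -48.3 J/K.

ΔS_gas = -48.3 J/K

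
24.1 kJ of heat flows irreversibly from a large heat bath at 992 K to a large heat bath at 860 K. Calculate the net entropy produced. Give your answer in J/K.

ΔS_hot = −Q/T_H = −24100/992 = -24.29 J/K and ΔS_cold = +Q/T_C = 24100/860 = 28.02 J/K.
ΔS_total = -24.29 + 28.02 = 3.73 J/K, positive as the second law requires.

ΔS_total = 3.73 J/K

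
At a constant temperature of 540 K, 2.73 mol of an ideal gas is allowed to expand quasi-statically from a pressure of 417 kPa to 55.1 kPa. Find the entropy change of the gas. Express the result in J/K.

ΔS_gas = 45.9 J/K

For an isothermal ideal gas ΔS_gas = nR ln(P₁/P₂) = 2.73 × 8.314 × ln(417/55.1) = 45.9 J/K.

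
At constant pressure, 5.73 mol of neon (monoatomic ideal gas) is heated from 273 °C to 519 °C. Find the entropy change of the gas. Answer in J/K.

In kelvin: T₁ = 546.15 K, T₂ = 792.15 K. At constant pressure, ΔS = nC_p ln(T₂/T₁) with C_p = 5R/2 = 20.79 J mol⁻¹ K⁻¹.
ΔS = 5.73 × 20.79 × ln(792.15/546.15) = 44.3 J/K.

ΔS = 44.3 J/K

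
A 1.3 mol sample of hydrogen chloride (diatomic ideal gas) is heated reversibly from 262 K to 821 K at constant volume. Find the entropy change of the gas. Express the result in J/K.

ΔS = 30.9 J/K

At constant volume, ΔS = nC_V ln(T₂/T₁) with C_V = 5R/2 = 20.79 J mol⁻¹ K⁻¹.
ΔS = 1.3 × 20.79 × ln(821/262) = 30.9 J/K.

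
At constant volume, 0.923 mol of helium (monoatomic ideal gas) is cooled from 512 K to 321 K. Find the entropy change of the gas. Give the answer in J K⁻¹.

ΔS = -5.37 J/K

At constant volume, ΔS = nC_V ln(T₂/T₁) with C_V = 3R/2 = 12.47 J mol⁻¹ K⁻¹.
ΔS = 0.923 × 12.47 × ln(321/512) = -5.37 J/K.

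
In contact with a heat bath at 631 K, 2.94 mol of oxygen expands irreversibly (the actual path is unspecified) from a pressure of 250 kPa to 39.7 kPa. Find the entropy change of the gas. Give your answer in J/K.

Entropy is a state function, so ΔS_gas depends only on the end states.
For an isothermal ideal gas ΔS_gas = nR ln(P₁/P₂) = 2.94 × 8.314 × ln(250/39.7) = 45 J/K.

ΔS_gas = 45 J/K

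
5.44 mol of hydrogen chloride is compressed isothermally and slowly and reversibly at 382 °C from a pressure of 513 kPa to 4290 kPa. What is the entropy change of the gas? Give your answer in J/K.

ΔS_gas = -96.1 J/K

For an isothermal ideal gas ΔS_gas = nR ln(P₁/P₂) = 5.44 × 8.314 × ln(513/4290) = -96.1 J/K.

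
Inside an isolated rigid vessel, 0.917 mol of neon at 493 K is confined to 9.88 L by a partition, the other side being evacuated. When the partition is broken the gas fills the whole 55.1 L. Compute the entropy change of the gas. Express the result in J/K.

For an ideal gas in free expansion Q = 0 and W = 0, so T is unchanged.
Entropy is a state function; using a reversible isothermal path, ΔS_gas = nR ln(V₂/V₁) = 0.917 × 8.314 × ln(55.1/9.88) = 13.1 J/K.

ΔS_gas = 13.1 J/K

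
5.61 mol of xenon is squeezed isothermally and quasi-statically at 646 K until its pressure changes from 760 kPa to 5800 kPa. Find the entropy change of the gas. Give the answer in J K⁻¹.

For an isothermal ideal gas ΔS_gas = nR ln(P₁/P₂) = 5.61 × 8.314 × ln(760/5800) = -94.8 J/K.

ΔS_gas = -94.8 J/K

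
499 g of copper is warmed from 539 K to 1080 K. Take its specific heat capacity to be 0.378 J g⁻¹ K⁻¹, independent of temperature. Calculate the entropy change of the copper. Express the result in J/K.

ΔS = 131 J/K

ΔS = ∫dQ_rev/T = m c ln(T₂/T₁) = 499 × 0.378 × ln(1080/539) = 131 J/K.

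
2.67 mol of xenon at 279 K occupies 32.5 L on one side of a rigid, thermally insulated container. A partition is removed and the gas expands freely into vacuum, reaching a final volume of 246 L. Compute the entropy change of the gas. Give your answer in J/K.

ΔS_gas = 44.9 J/K

For an ideal gas in free expansion Q = 0 and W = 0, so T is unchanged.
Entropy is a state function; using a reversible isothermal path, ΔS_gas = nR ln(V₂/V₁) = 2.67 × 8.314 × ln(246/32.5) = 44.9 J/K.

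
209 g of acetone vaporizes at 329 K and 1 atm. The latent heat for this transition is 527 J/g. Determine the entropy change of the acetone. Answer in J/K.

Heat absorbed by the substance: Q = mL = 209 × 527 = 110143 J.
At constant T, ΔS = Q_rev/T = 110143 / 329 = 335 J/K.

ΔS = 335 J/K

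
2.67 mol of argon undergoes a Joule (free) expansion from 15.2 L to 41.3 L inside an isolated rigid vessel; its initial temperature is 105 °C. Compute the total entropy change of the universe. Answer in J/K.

For an ideal gas in free expansion Q = 0 and W = 0, so T is unchanged.
Entropy is a state function; using a reversible isothermal path, ΔS_gas = nR ln(V₂/V₁) = 2.67 × 8.314 × ln(41.3/15.2) = 22.2 J/K.
The insulated surroundings exchange no heat, so ΔS_surr = 0 and ΔS_universe = ΔS_gas.

ΔS_universe = 22.2 J/K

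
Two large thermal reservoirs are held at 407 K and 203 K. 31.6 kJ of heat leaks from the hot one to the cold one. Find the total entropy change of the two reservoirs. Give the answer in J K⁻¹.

ΔS_total = 78 J/K

ΔS_hot = −Q/T_H = −31600/407 = -77.641 J/K and ΔS_cold = +Q/T_C = 31600/203 = 155.67 J/K.
ΔS_total = -77.641 + 155.67 = 78 J/K, positive as the second law requires.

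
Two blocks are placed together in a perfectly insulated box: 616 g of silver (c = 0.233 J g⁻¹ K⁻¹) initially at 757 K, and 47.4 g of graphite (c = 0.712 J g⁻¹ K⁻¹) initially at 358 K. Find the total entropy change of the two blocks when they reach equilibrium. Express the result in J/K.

Energy balance: T_f = (m₁c₁T₁ + m₂c₂T₂)/(m₁c₁ + m₂c₂) = 681.04 K.
ΔS₁ = m₁c₁ ln(T_f/T₁) = 143.528 × ln(681.04/757) = -15.177 J/K.
ΔS₂ = m₂c₂ ln(T_f/T₂) = 33.7488 × ln(681.04/358) = 21.703 J/K.
ΔS_total = -15.177 + 21.703 = 6.53 J/K.

ΔS_total = 6.53 J/K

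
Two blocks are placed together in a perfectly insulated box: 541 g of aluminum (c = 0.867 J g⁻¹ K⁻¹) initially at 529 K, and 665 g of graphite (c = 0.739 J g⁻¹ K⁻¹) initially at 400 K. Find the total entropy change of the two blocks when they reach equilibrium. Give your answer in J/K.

ΔS_total = 9.37 J/K

Energy balance: T_f = (m₁c₁T₁ + m₂c₂T₂)/(m₁c₁ + m₂c₂) = 463 K.
ΔS₁ = m₁c₁ ln(T_f/T₁) = 469.047 × ln(463/529) = -62.509 J/K.
ΔS₂ = m₂c₂ ln(T_f/T₂) = 491.435 × ln(463/400) = 71.875 J/K.
ΔS_total = -62.509 + 71.875 = 9.37 J/K.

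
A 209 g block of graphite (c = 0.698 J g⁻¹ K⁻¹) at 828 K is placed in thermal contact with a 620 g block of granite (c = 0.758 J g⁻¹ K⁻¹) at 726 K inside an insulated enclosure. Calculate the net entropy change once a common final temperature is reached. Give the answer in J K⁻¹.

Energy balance: T_f = (m₁c₁T₁ + m₂c₂T₂)/(m₁c₁ + m₂c₂) = 750.16 K.
ΔS₁ = m₁c₁ ln(T_f/T₁) = 145.882 × ln(750.16/828) = -14.402 J/K.
ΔS₂ = m₂c₂ ln(T_f/T₂) = 469.96 × ln(750.16/726) = 15.386 J/K.
ΔS_total = -14.402 + 15.386 = 0.984 J/K.

ΔS_total = 0.984 J/K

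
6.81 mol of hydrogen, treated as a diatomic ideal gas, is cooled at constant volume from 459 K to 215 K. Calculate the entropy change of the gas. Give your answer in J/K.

At constant volume, ΔS = nC_V ln(T₂/T₁) with C_V = 5R/2 = 20.79 J mol⁻¹ K⁻¹.
ΔS = 6.81 × 20.79 × ln(215/459) = -107 J/K.

ΔS = -107 J/K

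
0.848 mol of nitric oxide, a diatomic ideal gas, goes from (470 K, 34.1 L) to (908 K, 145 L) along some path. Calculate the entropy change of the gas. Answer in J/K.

Entropy is a state function: ΔS = nC_V ln(T₂/T₁) + nR ln(V₂/V₁), with C_V = 5R/2 = 20.79 J mol⁻¹ K⁻¹ for a diatomic ideal gas.
ΔS = 0.848 × [20.79 × ln(908/470) + 8.314 × ln(145/34.1)] = 21.8 J/K.

ΔS = 21.8 J/K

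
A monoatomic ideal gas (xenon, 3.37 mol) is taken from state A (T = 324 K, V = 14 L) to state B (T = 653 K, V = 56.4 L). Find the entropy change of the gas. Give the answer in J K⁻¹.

ΔS = 68.5 J/K

Entropy is a state function: ΔS = nC_V ln(T₂/T₁) + nR ln(V₂/V₁), with C_V = 3R/2 = 12.47 J mol⁻¹ K⁻¹ for a monoatomic ideal gas.
ΔS = 3.37 × [12.47 × ln(653/324) + 8.314 × ln(56.4/14)] = 68.5 J/K.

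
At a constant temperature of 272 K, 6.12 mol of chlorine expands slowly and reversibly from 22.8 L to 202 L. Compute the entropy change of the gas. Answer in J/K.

For an isothermal ideal gas ΔS_gas = nR ln(V₂/V₁) = 6.12 × 8.314 × ln(202/22.8) = 111 J/K.

ΔS_gas = 111 J/K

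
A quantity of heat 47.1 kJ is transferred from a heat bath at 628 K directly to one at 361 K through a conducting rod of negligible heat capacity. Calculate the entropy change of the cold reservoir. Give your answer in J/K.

ΔS_cold = 130 J/K

The cold reservoir gains heat Q, so ΔS_cold = +Q/T_C = 47100/361 = 130 J/K.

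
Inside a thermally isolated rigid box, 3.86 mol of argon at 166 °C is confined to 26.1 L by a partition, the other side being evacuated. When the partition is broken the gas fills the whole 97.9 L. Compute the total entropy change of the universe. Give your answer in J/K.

No heat is exchanged and no work is done, so the ideal-gas temperature stays constant.
Entropy is a state function; using a reversible isothermal path, ΔS_gas = nR ln(V₂/V₁) = 3.86 × 8.314 × ln(97.9/26.1) = 42.4 J/K.
The insulated surroundings exchange no heat, so ΔS_surr = 0 and ΔS_universe = ΔS_gas.

ΔS_universe = 42.4 J/K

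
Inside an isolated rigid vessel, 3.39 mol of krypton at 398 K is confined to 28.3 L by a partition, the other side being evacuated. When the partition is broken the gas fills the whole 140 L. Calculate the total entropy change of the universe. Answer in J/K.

ΔS_universe = 45.1 J/K

No heat is exchanged and no work is done, so the ideal-gas temperature stays constant.
Entropy is a state function; using a reversible isothermal path, ΔS_gas = nR ln(V₂/V₁) = 3.39 × 8.314 × ln(140/28.3) = 45.1 J/K.
The insulated surroundings exchange no heat, so ΔS_surr = 0 and ΔS_universe = ΔS_gas.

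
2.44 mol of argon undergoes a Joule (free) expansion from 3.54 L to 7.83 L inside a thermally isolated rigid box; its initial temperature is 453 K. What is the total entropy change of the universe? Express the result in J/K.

No heat is exchanged and no work is done, so the ideal-gas temperature stays constant.
Entropy is a state function; using a reversible isothermal path, ΔS_gas = nR ln(V₂/V₁) = 2.44 × 8.314 × ln(7.83/3.54) = 16.1 J/K.
The insulated surroundings exchange no heat, so ΔS_surr = 0 and ΔS_universe = ΔS_gas.

ΔS_universe = 16.1 J/K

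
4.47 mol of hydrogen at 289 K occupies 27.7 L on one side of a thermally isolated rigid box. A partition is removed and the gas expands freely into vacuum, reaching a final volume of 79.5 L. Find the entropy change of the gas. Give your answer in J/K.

ΔS_gas = 39.2 J/K

For an ideal gas in free expansion Q = 0 and W = 0, so T is unchanged.
Entropy is a state function; using a reversible isothermal path, ΔS_gas = nR ln(V₂/V₁) = 4.47 × 8.314 × ln(79.5/27.7) = 39.2 J/K.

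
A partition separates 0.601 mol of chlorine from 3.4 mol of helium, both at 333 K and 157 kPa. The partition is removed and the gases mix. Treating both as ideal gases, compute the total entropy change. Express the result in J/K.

ΔS_mix = 14.1 J/K

Mole fractions: x_A = 0.601/4 = 0.15, x_B = 0.85.
ΔS_mix = −R(n_A ln x_A + n_B ln x_B) = −8.314 × (0.601 ln 0.15 + 3.4 ln 0.85) = 14.1 J/K.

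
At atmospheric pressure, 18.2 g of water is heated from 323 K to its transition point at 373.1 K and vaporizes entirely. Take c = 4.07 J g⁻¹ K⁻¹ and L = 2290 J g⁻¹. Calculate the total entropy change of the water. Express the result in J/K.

ΔS = 122 J/K

Warming step: ΔS₁ = m c ln(T_tr/T_i) = 18.2 × 4.07 × ln(373.1/323) = 10.68 J/K.
Phase change: ΔS₂ = +mL/T_tr = 18.2 × 2290 / 373.1 = 111.7 J/K.
ΔS_total = (10.68) + (111.7) = 122 J/K.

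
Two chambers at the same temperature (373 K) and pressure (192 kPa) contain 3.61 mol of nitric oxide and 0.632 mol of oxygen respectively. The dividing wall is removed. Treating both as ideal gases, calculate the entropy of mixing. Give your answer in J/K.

Mole fractions: x_A = 3.61/4.24 = 0.851, x_B = 0.149.
ΔS_mix = −R(n_A ln x_A + n_B ln x_B) = −8.314 × (3.61 ln 0.851 + 0.632 ln 0.149) = 14.8 J/K.

ΔS_mix = 14.8 J/K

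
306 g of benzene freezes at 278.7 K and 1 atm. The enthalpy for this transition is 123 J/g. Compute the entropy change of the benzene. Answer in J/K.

ΔS = -135 J/K

Heat released by the substance: Q = −mL = −306 × 123 = −37638 J.
At constant T, ΔS = Q_rev/T = −37638 / 278.7 = -135 J/K.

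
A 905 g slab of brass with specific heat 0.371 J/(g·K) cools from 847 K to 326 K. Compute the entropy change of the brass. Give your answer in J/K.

ΔS = -321 J/K

ΔS = ∫dQ_rev/T = m c ln(T₂/T₁) = 905 × 0.371 × ln(326/847) = -321 J/K.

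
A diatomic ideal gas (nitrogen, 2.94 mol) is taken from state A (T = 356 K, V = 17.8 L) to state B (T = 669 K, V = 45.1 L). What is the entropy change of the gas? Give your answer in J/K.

ΔS = 61.3 J/K

Entropy is a state function: ΔS = nC_V ln(T₂/T₁) + nR ln(V₂/V₁), with C_V = 5R/2 = 20.79 J mol⁻¹ K⁻¹ for a diatomic ideal gas.
ΔS = 2.94 × [20.79 × ln(669/356) + 8.314 × ln(45.1/17.8)] = 61.3 J/K.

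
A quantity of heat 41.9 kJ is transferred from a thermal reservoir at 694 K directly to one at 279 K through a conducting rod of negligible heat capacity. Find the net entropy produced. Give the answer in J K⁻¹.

ΔS_hot = −Q/T_H = −41900/694 = -60.37 J/K and ΔS_cold = +Q/T_C = 41900/279 = 150.2 J/K.
ΔS_total = -60.37 + 150.2 = 89.8 J/K, positive as the second law requires.

ΔS_total = 89.8 J/K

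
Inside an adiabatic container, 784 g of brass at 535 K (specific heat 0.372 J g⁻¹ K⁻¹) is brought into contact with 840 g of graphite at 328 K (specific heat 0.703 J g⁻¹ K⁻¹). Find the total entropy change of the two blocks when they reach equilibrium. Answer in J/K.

ΔS_total = 24.5 J/K

Energy balance: T_f = (m₁c₁T₁ + m₂c₂T₂)/(m₁c₁ + m₂c₂) = 396.43 K.
ΔS₁ = m₁c₁ ln(T_f/T₁) = 291.648 × ln(396.43/535) = -87.42 J/K.
ΔS₂ = m₂c₂ ln(T_f/T₂) = 590.52 × ln(396.43/328) = 111.9 J/K.
ΔS_total = -87.42 + 111.9 = 24.5 J/K.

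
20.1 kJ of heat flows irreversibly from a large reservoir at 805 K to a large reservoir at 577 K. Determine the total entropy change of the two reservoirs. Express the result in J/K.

ΔS_total = 9.87 J/K

ΔS_hot = −Q/T_H = −20100/805 = -24.97 J/K and ΔS_cold = +Q/T_C = 20100/577 = 34.84 J/K.
ΔS_total = -24.97 + 34.84 = 9.87 J/K, positive as the second law requires.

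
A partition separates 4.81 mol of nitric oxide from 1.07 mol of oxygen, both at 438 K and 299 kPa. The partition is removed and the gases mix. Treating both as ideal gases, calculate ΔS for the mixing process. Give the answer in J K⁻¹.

Mole fractions: x_A = 4.81/5.88 = 0.818, x_B = 0.182.
ΔS_mix = −R(n_A ln x_A + n_B ln x_B) = −8.314 × (4.81 ln 0.818 + 1.07 ln 0.182) = 23.2 J/K.

ΔS_mix = 23.2 J/K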